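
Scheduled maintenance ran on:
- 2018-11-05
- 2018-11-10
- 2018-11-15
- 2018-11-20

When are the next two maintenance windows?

Gaps between consecutive events: 5, 5, 5 days — a constant 5-day interval.
2018-11-20 + 5 days = 2018-11-25.
2018-11-25 + 5 days = 2018-11-30.

2018-11-25, 2018-11-30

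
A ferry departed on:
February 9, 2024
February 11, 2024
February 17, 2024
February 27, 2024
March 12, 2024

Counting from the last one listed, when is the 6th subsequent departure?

August 27, 2024

Intervals are 2, 6, 10, 14 days — an arithmetic progression with common difference 4.
Next gap: 18 days. March 12, 2024 + 18 days = March 30, 2024.
Next gap: 22 days. March 30, 2024 + 22 days = April 21, 2024.
Next gap: 26 days. April 21, 2024 + 26 days = May 17, 2024.
Next gap: 30 days. May 17, 2024 + 30 days = June 16, 2024.
Next gap: 34 days. June 16, 2024 + 34 days = July 20, 2024.
Next gap: 38 days. July 20, 2024 + 38 days = August 27, 2024.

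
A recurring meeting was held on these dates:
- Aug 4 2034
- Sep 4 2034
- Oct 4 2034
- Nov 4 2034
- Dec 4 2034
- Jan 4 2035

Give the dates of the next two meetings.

Each date is the 4th; the gaps (31, 30, 31, 30, 31) track the month lengths.
The rule is the 4th of each month.
Next: February 2035 → Feb 4 2035.
Next: March 2035 → Mar 4 2035.

Feb 4 2035, Mar 4 2035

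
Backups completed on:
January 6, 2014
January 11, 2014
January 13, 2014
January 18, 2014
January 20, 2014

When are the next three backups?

January 25, 2014; January 27, 2014; February 1, 2014

The gap pattern 5, 2, 5, 2 repeats every 2 events.
These are the Mondays and Saturdays of each week.
Next Saturday: January 25, 2014.
Next Monday: January 27, 2014.
Next Saturday: February 1, 2014.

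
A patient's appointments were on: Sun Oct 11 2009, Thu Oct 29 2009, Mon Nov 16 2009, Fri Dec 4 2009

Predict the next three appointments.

The spacing is 18, 18, 18 days — always 18 days.
Fri Dec 4 2009 + 18 days = Tue Dec 22 2009.
Tue Dec 22 2009 + 18 days = Sat Jan 9 2010.
Sat Jan 9 2010 + 18 days = Wed Jan 27 2010.

Tue Dec 22 2009, Sat Jan 9 2010, Wed Jan 27 2010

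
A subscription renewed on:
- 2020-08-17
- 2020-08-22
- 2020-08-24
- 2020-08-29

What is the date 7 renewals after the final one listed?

Gaps: 5, 2, 5 days — not constant, but cyclic with period 2.
The events fall on every Monday and Saturday.
Next Monday: 2020-08-31.
The following Saturday is 2020-09-05.
Next Monday: 2020-09-07.
The following Saturday is 2020-09-12.
The following Monday is 2020-09-14.
Next Saturday: 2020-09-19.
Next Monday: 2020-09-21.

2020-09-21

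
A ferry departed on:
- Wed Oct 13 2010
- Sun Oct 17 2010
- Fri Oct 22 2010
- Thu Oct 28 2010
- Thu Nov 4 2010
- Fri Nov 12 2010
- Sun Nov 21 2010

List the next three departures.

Wed Dec 1 2010, Sun Dec 12 2010, Fri Dec 24 2010

Intervals are 4, 5, 6, 7, 8, 9 days — an arithmetic progression with common difference 1.
Next gap: 10 days. Sun Nov 21 2010 + 10 days = Wed Dec 1 2010.
Next gap: 11 days. Wed Dec 1 2010 + 11 days = Sun Dec 12 2010.
Next gap: 12 days. Sun Dec 12 2010 + 12 days = Fri Dec 24 2010.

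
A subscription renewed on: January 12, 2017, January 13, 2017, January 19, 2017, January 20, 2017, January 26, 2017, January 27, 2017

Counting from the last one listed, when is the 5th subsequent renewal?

February 16, 2017

Gaps: 1, 6, 1, 6, 1 days — not constant, but cyclic with period 2.
The events fall on every Thursday and Friday.
The following Thursday is February 2, 2017.
The following Friday is February 3, 2017.
The following Thursday is February 9, 2017.
The following Friday is February 10, 2017.
The following Thursday is February 16, 2017.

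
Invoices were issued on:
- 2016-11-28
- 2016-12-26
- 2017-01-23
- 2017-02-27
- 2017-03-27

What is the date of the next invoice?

2017-04-24

Gaps: 28, 28, 35, 28 days — a mix of 28 and 35. Every date is a Monday.
Each is the 4th Monday of its month.
4th Monday of April 2017: 2017-04-24.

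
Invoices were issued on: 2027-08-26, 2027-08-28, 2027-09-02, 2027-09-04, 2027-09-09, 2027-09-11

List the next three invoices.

The gap pattern 2, 5, 2, 5, 2 repeats every 2 events.
These are the Thursdays and Saturdays of each week.
Next Thursday: 2027-09-16.
Next Saturday: 2027-09-18.
Next Thursday: 2027-09-23.

2027-09-16, 2027-09-18, 2027-09-23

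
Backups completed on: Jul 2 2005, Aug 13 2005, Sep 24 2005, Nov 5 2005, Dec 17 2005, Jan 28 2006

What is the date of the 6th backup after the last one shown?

Gaps between consecutive events: 42, 42, 42, 42, 42 days — a constant 42-day interval.
Jan 28 2006 + 42 days = Mar 11 2006.
Mar 11 2006 + 42 days = Apr 22 2006.
Apr 22 2006 + 42 days = Jun 3 2006.
Jun 3 2006 + 42 days = Jul 15 2006.
Jul 15 2006 + 42 days = Aug 26 2006.
Aug 26 2006 + 42 days = Oct 7 2006.

Oct 7 2006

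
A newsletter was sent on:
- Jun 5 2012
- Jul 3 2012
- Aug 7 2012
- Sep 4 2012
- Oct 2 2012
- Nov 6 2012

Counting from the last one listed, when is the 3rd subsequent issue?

Feb 5 2013

Gaps: 28, 35, 28, 28, 35 days — a mix of 28 and 35. Every date is a Tuesday.
Each is the 1st Tuesday of its month.
December 2012 — 1st Tuesday is Dec 4 2012.
January 2013 — 1st Tuesday is Jan 1 2013.
February 2013 — 1st Tuesday is Feb 5 2013.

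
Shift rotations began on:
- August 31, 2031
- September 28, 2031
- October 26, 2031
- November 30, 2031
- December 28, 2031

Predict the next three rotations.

These are Sundays with 28, 28, 35, 28-day gaps.
Each is the final Sunday of its month — August 31, 2031 is past the 28th, so '4th Sunday' doesn't fit.
Last Sunday of January 2032: January 25, 2032.
Last Sunday of February 2032: February 29, 2032.
Last Sunday of March 2032: March 28, 2032.

January 25, 2032; February 29, 2032; March 28, 2032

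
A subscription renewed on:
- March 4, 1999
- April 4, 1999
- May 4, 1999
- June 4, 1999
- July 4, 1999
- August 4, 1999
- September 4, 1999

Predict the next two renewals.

The day-of-month is always 4 (31, 30, 31, 30, 31, 31 days between events).
So this recurs on the 4th of each month.
Next: October 1999 → October 4, 1999.
Next: November 1999 → November 4, 1999.

October 4, 1999; November 4, 1999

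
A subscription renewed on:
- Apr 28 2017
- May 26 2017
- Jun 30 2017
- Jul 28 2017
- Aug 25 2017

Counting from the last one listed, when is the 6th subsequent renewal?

Every date is a Friday; gaps 28, 35, 28, 28 days.
Each is the last Friday of its month (at least one falls on the 29th or later, ruling out '4th Friday').
September 2017 ends with Friday Sep 29 2017.
Last Friday of October 2017: Oct 27 2017.
Last Friday of November 2017: Nov 24 2017.
December 2017 ends with Friday Dec 29 2017.
Last Friday of January 2018: Jan 26 2018.
February 2018 ends with Friday Feb 23 2018.

Feb 23 2018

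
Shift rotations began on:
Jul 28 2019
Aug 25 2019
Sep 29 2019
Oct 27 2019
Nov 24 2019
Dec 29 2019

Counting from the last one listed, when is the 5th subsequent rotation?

These are Sundays with 28, 35, 28, 28, 35-day gaps.
Each is the final Sunday of its month — Sep 29 2019 is past the 28th, so '4th Sunday' doesn't fit.
January 2020 ends with Sunday Jan 26 2020.
February 2020 ends with Sunday Feb 23 2020.
March 2020 ends with Sunday Mar 29 2020.
April 2020 ends with Sunday Apr 26 2020.
May 2020 ends with Sunday May 31 2020.

May 31 2020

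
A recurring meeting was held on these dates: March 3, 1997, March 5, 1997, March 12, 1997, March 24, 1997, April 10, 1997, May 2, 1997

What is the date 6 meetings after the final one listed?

December 25, 1997

Intervals are 2, 7, 12, 17, 22 days — an arithmetic progression with common difference 5.
Next gap: 27 days. May 2, 1997 + 27 days = May 29, 1997.
Next gap: 32 days. May 29, 1997 + 32 days = June 30, 1997.
Next gap: 37 days. June 30, 1997 + 37 days = August 6, 1997.
Next gap: 42 days. August 6, 1997 + 42 days = September 17, 1997.
Next gap: 47 days. September 17, 1997 + 47 days = November 3, 1997.
Next gap: 52 days. November 3, 1997 + 52 days = December 25, 1997.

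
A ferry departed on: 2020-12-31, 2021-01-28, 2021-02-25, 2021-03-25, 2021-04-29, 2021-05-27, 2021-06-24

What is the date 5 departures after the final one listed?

All Thursdays; the gaps (28, 28, 28, 35, 28, 28) vary with month length.
This is the last Thursday of each month.
Last Thursday of July 2021: 2021-07-29.
August 2021 ends with Thursday 2021-08-26.
September 2021 ends with Thursday 2021-09-30.
October 2021 ends with Thursday 2021-10-28.
Last Thursday of November 2021: 2021-11-25.

2021-11-25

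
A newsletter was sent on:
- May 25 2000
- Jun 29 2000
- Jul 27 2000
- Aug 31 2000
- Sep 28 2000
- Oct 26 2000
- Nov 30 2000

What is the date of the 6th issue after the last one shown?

Every date is a Thursday; gaps 35, 28, 35, 28, 28, 35 days.
Each is the last Thursday of its month (at least one falls on the 29th or later, ruling out '4th Thursday').
December 2000 ends with Thursday Dec 28 2000.
Last Thursday of January 2001: Jan 25 2001.
Last Thursday of February 2001: Feb 22 2001.
March 2001 ends with Thursday Mar 29 2001.
Last Thursday of April 2001: Apr 26 2001.
May 2001 ends with Thursday May 31 2001.

May 31 2001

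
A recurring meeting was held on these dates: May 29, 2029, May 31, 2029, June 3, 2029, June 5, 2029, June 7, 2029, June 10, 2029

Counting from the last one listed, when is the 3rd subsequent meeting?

June 17, 2029

The gap pattern 2, 3, 2, 2, 3 repeats every 3 events.
These are the Tuesdays, Thursdays and Sundays of each week.
The following Tuesday is June 12, 2029.
Next Thursday: June 14, 2029.
The following Sunday is June 17, 2029.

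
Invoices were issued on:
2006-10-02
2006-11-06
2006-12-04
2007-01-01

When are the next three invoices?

These are Mondays at 28- or 35-day spacing (35, 28, 28).
The pattern: 1st Monday of the month.
February 2007 — 1st Monday is 2007-02-05.
1st Monday of March 2007: 2007-03-05.
April 2007 — 1st Monday is 2007-04-02.

2007-02-05, 2007-03-05, 2007-04-02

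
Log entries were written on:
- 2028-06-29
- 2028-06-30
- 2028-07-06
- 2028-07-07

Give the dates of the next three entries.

The gap pattern 1, 6, 1 repeats every 2 events.
These are the Thursdays and Fridays of each week.
Next Thursday: 2028-07-13.
The following Friday is 2028-07-14.
Next Thursday: 2028-07-20.

2028-07-13, 2028-07-14, 2028-07-20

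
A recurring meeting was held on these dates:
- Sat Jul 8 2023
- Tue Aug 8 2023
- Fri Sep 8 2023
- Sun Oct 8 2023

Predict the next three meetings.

Wed Nov 8 2023, Fri Dec 8 2023, Mon Jan 8 2024

Each date is the 8th; the gaps (31, 31, 30) track the month lengths.
The rule is the 8th of each month.
November 2023: Wed Nov 8 2023.
December 2023: Fri Dec 8 2023.
January 2024: Mon Jan 8 2024.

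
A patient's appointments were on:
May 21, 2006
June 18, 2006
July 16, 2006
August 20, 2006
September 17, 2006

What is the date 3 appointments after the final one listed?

December 17, 2006

Gaps: 28, 28, 35, 28 days — a mix of 28 and 35. Every date is a Sunday.
Each is the 3rd Sunday of its month.
3rd Sunday of October 2006: October 15, 2006.
3rd Sunday of November 2006: November 19, 2006.
3rd Sunday of December 2006: December 17, 2006.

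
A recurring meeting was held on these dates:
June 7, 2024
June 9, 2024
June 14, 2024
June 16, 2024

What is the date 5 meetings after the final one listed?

Every event lands on a Friday or Sunday (gaps cycle 2, 5, 2).
So the schedule is: every Friday and Sunday.
Next Friday: June 21, 2024.
Next Sunday: June 23, 2024.
The following Friday is June 28, 2024.
Next Sunday: June 30, 2024.
Next Friday: July 5, 2024.

July 5, 2024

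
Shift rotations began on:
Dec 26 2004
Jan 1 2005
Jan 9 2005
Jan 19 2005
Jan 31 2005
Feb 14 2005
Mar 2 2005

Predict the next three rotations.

Mar 20 2005, Apr 9 2005, May 1 2005

The spacing grows by 2 each time: 6, 8, 10, 12, 14, 16 days.
Next gap: 18 days. Mar 2 2005 + 18 days = Mar 20 2005.
Next gap: 20 days. Mar 20 2005 + 20 days = Apr 9 2005.
Next gap: 22 days. Apr 9 2005 + 22 days = May 1 2005.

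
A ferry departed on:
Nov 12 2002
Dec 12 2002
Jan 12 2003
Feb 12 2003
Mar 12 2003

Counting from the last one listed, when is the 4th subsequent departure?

The day-of-month is always 12 (30, 31, 31, 28 days between events).
So this recurs on the 12th of each month.
April 2003: Apr 12 2003.
Next: May 2003 → May 12 2003.
June 2003: Jun 12 2003.
Next: July 2003 → Jul 12 2003.

Jul 12 2003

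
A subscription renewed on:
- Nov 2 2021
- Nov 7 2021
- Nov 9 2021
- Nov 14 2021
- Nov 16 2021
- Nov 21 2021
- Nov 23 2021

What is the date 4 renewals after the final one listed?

Gaps: 5, 2, 5, 2, 5, 2 days — not constant, but cyclic with period 2.
The events fall on every Tuesday and Sunday.
Next Sunday: Nov 28 2021.
The following Tuesday is Nov 30 2021.
Next Sunday: Dec 5 2021.
Next Tuesday: Dec 7 2021.

Dec 7 2021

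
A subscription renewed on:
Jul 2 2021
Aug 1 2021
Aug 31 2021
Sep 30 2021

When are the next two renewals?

Oct 30 2021, Nov 29 2021

Gaps between consecutive events: 30, 30, 30 days — a constant 30-day interval.
Sep 30 2021 + 30 days = Oct 30 2021.
Oct 30 2021 + 30 days = Nov 29 2021.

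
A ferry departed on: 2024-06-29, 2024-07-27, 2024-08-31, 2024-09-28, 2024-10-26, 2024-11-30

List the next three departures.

These are Saturdays with 28, 35, 28, 28, 35-day gaps.
Each is the final Saturday of its month — 2024-06-29 is past the 28th, so '4th Saturday' doesn't fit.
Last Saturday of December 2024: 2024-12-28.
January 2025 ends with Saturday 2025-01-25.
Last Saturday of February 2025: 2025-02-22.

2024-12-28, 2025-01-25, 2025-02-22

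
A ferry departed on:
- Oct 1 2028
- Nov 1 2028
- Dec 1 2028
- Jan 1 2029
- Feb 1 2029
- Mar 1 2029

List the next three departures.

Each date is the 1st; the gaps (31, 30, 31, 31, 28) track the month lengths.
The rule is the 1st of each month.
Next: April 2029 → Apr 1 2029.
May 2029: May 1 2029.
Next: June 2029 → Jun 1 2029.

Apr 1 2029, May 1 2029, Jun 1 2029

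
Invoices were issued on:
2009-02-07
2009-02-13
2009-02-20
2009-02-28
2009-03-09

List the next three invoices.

2009-03-19, 2009-03-30, 2009-04-11

Intervals are 6, 7, 8, 9 days — an arithmetic progression with common difference 1.
Next gap: 10 days. 2009-03-09 + 10 days = 2009-03-19.
Next gap: 11 days. 2009-03-19 + 11 days = 2009-03-30.
Next gap: 12 days. 2009-03-30 + 12 days = 2009-04-11.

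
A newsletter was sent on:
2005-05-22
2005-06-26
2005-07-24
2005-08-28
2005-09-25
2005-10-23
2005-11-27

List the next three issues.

2005-12-25, 2006-01-22, 2006-02-26

These are Sundays at 28- or 35-day spacing (35, 28, 35, 28, 28, 35).
The pattern: 4th Sunday of the month.
4th Sunday of December 2005: 2005-12-25.
4th Sunday of January 2006: 2006-01-22.
4th Sunday of February 2006: 2006-02-26.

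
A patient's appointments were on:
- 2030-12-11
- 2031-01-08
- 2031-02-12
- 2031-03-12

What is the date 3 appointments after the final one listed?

Gaps: 28, 35, 28 days — a mix of 28 and 35. Every date is a Wednesday.
Each is the 2nd Wednesday of its month.
2nd Wednesday of April 2031: 2031-04-09.
2nd Wednesday of May 2031: 2031-05-14.
2nd Wednesday of June 2031: 2031-06-11.

2031-06-11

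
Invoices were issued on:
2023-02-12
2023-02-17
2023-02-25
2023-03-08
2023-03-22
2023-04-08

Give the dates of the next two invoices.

The spacing grows by 3 each time: 5, 8, 11, 14, 17 days.
Next gap: 20 days. 2023-04-08 + 20 days = 2023-04-28.
Next gap: 23 days. 2023-04-28 + 23 days = 2023-05-21.

2023-04-28, 2023-05-21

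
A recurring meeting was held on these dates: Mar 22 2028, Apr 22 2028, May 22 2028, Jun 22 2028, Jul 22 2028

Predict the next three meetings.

The day-of-month is always 22 (31, 30, 31, 30 days between events).
So this recurs on the 22nd of each month.
August 2028: Aug 22 2028.
September 2028: Sep 22 2028.
Next: October 2028 → Oct 22 2028.

Aug 22 2028, Sep 22 2028, Oct 22 2028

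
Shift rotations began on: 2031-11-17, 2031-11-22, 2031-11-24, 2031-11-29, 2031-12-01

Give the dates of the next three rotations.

2031-12-06, 2031-12-08, 2031-12-13

The gap pattern 5, 2, 5, 2 repeats every 2 events.
These are the Mondays and Saturdays of each week.
Next Saturday: 2031-12-06.
The following Monday is 2031-12-08.
The following Saturday is 2031-12-13.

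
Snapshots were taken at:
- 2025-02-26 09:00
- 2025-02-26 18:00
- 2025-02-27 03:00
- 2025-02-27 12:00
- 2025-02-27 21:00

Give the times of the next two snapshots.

Spacing: 9, 9, 9, 9 h — constant 9 h.
2025-02-27 21:00 + 9 h = 2025-02-28 06:00.
2025-02-28 06:00 + 9 h = 2025-02-28 15:00.

2025-02-28 06:00, 2025-02-28 15:00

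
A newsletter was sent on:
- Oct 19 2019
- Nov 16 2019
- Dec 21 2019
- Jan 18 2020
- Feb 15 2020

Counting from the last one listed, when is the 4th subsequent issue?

These are Saturdays at 28- or 35-day spacing (28, 35, 28, 28).
The pattern: 3rd Saturday of the month.
March 2020 — 3rd Saturday is Mar 21 2020.
April 2020 — 3rd Saturday is Apr 18 2020.
May 2020 — 3rd Saturday is May 16 2020.
3rd Saturday of June 2020: Jun 20 2020.

Jun 20 2020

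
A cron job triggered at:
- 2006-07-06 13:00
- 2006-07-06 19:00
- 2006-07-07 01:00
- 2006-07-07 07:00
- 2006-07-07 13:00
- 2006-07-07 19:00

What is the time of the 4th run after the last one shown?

2006-07-08 19:00

Gaps: 6, 6, 6, 6, 6 hours — each event is 6 hours after the previous one.
2006-07-07 19:00 + 6 h = 2006-07-08 01:00.
2006-07-08 01:00 + 6 h = 2006-07-08 07:00.
2006-07-08 07:00 + 6 h = 2006-07-08 13:00.
2006-07-08 13:00 + 6 h = 2006-07-08 19:00.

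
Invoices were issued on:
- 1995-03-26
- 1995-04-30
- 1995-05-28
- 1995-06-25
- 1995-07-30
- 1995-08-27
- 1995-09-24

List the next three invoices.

1995-10-29, 1995-11-26, 1995-12-31

Every date is a Sunday; gaps 35, 28, 28, 35, 28, 28 days.
Each is the last Sunday of its month (at least one falls on the 29th or later, ruling out '4th Sunday').
October 1995 ends with Sunday 1995-10-29.
Last Sunday of November 1995: 1995-11-26.
Last Sunday of December 1995: 1995-12-31.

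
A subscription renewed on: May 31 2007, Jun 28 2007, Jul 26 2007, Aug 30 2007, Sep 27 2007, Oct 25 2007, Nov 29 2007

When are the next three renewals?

Every date is a Thursday; gaps 28, 28, 35, 28, 28, 35 days.
Each is the last Thursday of its month (at least one falls on the 29th or later, ruling out '4th Thursday').
December 2007 ends with Thursday Dec 27 2007.
Last Thursday of January 2008: Jan 31 2008.
Last Thursday of February 2008: Feb 28 2008.

Dec 27 2007, Jan 31 2008, Feb 28 2008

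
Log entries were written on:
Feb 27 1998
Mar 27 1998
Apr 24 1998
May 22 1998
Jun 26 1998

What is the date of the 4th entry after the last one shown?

Oct 23 1998

These are Fridays at 28- or 35-day spacing (28, 28, 28, 35).
The pattern: 4th Friday of the month.
July 1998 — 4th Friday is Jul 24 1998.
4th Friday of August 1998: Aug 28 1998.
4th Friday of September 1998: Sep 25 1998.
4th Friday of October 1998: Oct 23 1998.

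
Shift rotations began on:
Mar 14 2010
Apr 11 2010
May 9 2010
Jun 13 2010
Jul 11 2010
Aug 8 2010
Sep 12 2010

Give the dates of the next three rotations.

Oct 10 2010, Nov 14 2010, Dec 12 2010

Gaps: 28, 28, 35, 28, 28, 35 days — a mix of 28 and 35. Every date is a Sunday.
Each is the 2nd Sunday of its month.
2nd Sunday of October 2010: Oct 10 2010.
2nd Sunday of November 2010: Nov 14 2010.
2nd Sunday of December 2010: Dec 12 2010.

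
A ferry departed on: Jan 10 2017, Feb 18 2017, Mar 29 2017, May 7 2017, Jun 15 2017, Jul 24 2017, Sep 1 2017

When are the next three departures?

The spacing is 39, 39, 39, 39, 39, 39 days — always 39 days.
Sep 1 2017 + 39 days = Oct 10 2017.
Oct 10 2017 + 39 days = Nov 18 2017.
Nov 18 2017 + 39 days = Dec 27 2017.

Oct 10 2017, Nov 18 2017, Dec 27 2017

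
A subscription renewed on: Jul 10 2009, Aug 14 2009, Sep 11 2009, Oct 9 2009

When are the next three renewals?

These are Fridays at 28- or 35-day spacing (35, 28, 28).
The pattern: 2nd Friday of the month.
2nd Friday of November 2009: Nov 13 2009.
2nd Friday of December 2009: Dec 11 2009.
2nd Friday of January 2010: Jan 8 2010.

Nov 13 2009, Dec 11 2009, Jan 8 2010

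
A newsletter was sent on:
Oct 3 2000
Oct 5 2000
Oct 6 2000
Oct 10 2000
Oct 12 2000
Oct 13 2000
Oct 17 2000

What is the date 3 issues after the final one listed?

Oct 24 2000

Gaps: 2, 1, 4, 2, 1, 4 days — not constant, but cyclic with period 3.
The events fall on every Tuesday, Thursday and Friday.
Next Thursday: Oct 19 2000.
The following Friday is Oct 20 2000.
Next Tuesday: Oct 24 2000.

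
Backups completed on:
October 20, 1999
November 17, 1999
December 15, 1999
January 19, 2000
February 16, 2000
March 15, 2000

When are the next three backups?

April 19, 2000; May 17, 2000; June 21, 2000

Gaps: 28, 28, 35, 28, 28 days — a mix of 28 and 35. Every date is a Wednesday.
Each is the 3rd Wednesday of its month.
April 2000 — 3rd Wednesday is April 19, 2000.
3rd Wednesday of May 2000: May 17, 2000.
June 2000 — 3rd Wednesday is June 21, 2000.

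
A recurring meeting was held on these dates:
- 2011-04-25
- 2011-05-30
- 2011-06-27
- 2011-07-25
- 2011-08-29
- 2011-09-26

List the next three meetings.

2011-10-31, 2011-11-28, 2011-12-26

Every date is a Monday; gaps 35, 28, 28, 35, 28 days.
Each is the last Monday of its month (at least one falls on the 29th or later, ruling out '4th Monday').
Last Monday of October 2011: 2011-10-31.
November 2011 ends with Monday 2011-11-28.
Last Monday of December 2011: 2011-12-26.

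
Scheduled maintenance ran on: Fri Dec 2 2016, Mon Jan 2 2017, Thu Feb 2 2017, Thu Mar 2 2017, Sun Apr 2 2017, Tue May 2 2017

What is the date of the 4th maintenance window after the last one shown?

Sat Sep 2 2017

Gaps: 31, 31, 28, 31, 30 days — not constant. Every event is on the 2nd of the month.
Pattern: the 2nd of each month.
June 2017: Fri Jun 2 2017.
July 2017: Sun Jul 2 2017.
August 2017: Wed Aug 2 2017.
Next: September 2017 → Sat Sep 2 2017.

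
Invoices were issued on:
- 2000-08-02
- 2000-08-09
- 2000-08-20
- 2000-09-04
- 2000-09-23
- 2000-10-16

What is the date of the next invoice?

Gaps: 7, 11, 15, 19, 23 days — each gap is 4 larger than the previous one.
Next gap: 27 days. 2000-10-16 + 27 days = 2000-11-12.

2000-11-12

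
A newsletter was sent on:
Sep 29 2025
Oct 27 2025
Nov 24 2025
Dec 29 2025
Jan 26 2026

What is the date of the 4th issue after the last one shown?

All Mondays; the gaps (28, 28, 35, 28) vary with month length.
This is the last Monday of each month.
Last Monday of February 2026: Feb 23 2026.
Last Monday of March 2026: Mar 30 2026.
April 2026 ends with Monday Apr 27 2026.
Last Monday of May 2026: May 25 2026.

May 25 2026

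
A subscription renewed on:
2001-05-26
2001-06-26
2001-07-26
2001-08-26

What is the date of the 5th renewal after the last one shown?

Gaps: 31, 30, 31 days — not constant. Every event is on the 26th of the month.
Pattern: the 26th of each month.
Next: September 2001 → 2001-09-26.
Next: October 2001 → 2001-10-26.
Next: November 2001 → 2001-11-26.
Next: December 2001 → 2001-12-26.
Next: January 2002 → 2002-01-26.

2002-01-26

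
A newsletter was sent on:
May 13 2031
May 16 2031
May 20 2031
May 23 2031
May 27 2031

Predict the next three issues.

May 30 2031, Jun 3 2031, Jun 6 2031

Gaps: 3, 4, 3, 4 days — not constant, but cyclic with period 2.
The events fall on every Tuesday and Friday.
Next Friday: May 30 2031.
Next Tuesday: Jun 3 2031.
The following Friday is Jun 6 2031.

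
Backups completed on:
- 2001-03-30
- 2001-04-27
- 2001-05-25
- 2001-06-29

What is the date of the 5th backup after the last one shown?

2001-11-30

All Fridays; the gaps (28, 28, 35) vary with month length.
This is the last Friday of each month.
July 2001 ends with Friday 2001-07-27.
Last Friday of August 2001: 2001-08-31.
September 2001 ends with Friday 2001-09-28.
Last Friday of October 2001: 2001-10-26.
November 2001 ends with Friday 2001-11-30.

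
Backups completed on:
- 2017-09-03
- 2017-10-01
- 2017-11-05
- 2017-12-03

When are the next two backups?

These are Sundays at 28- or 35-day spacing (28, 35, 28).
The pattern: 1st Sunday of the month.
1st Sunday of January 2018: 2018-01-07.
1st Sunday of February 2018: 2018-02-04.

2018-01-07, 2018-02-04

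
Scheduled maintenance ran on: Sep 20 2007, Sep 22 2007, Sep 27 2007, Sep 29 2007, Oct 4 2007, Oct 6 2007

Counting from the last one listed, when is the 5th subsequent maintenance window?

Oct 25 2007

Every event lands on a Thursday or Saturday (gaps cycle 2, 5, 2, 5, 2).
So the schedule is: every Thursday and Saturday.
Next Thursday: Oct 11 2007.
Next Saturday: Oct 13 2007.
Next Thursday: Oct 18 2007.
Next Saturday: Oct 20 2007.
Next Thursday: Oct 25 2007.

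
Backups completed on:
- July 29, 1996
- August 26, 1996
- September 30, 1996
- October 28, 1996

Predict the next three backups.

November 25, 1996; December 30, 1996; January 27, 1997

All Mondays; the gaps (28, 35, 28) vary with month length.
This is the last Monday of each month.
November 1996 ends with Monday November 25, 1996.
Last Monday of December 1996: December 30, 1996.
January 1997 ends with Monday January 27, 1997.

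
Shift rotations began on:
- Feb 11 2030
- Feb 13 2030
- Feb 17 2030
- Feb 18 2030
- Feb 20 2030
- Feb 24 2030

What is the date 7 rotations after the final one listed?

Mar 11 2030

Every event lands on a Monday or Wednesday or Sunday (gaps cycle 2, 4, 1, 2, 4).
So the schedule is: every Monday, Wednesday and Sunday.
The following Monday is Feb 25 2030.
Next Wednesday: Feb 27 2030.
The following Sunday is Mar 3 2030.
Next Monday: Mar 4 2030.
The following Wednesday is Mar 6 2030.
The following Sunday is Mar 10 2030.
The following Monday is Mar 11 2030.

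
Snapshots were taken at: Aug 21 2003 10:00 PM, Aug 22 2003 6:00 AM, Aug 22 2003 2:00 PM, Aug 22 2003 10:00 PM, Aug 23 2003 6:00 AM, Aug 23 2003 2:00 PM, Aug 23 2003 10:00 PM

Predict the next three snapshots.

Spacing: 8, 8, 8, 8, 8, 8 h — constant 8 h.
Aug 23 2003 10:00 PM + 8 h = Aug 24 2003 6:00 AM.
Aug 24 2003 6:00 AM + 8 h = Aug 24 2003 2:00 PM.
Aug 24 2003 2:00 PM + 8 h = Aug 24 2003 10:00 PM.

Aug 24 2003 6:00 AM, Aug 24 2003 2:00 PM, Aug 24 2003 10:00 PM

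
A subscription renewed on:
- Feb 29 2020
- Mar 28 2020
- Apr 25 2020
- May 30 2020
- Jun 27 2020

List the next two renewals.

Every date is a Saturday; gaps 28, 28, 35, 28 days.
Each is the last Saturday of its month (at least one falls on the 29th or later, ruling out '4th Saturday').
Last Saturday of July 2020: Jul 25 2020.
August 2020 ends with Saturday Aug 29 2020.

Jul 25 2020, Aug 29 2020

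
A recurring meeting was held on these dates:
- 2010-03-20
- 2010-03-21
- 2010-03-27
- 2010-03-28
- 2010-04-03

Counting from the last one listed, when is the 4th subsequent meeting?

2010-04-17

Every event lands on a Saturday or Sunday (gaps cycle 1, 6, 1, 6).
So the schedule is: every Saturday and Sunday.
The following Sunday is 2010-04-04.
Next Saturday: 2010-04-10.
The following Sunday is 2010-04-11.
The following Saturday is 2010-04-17.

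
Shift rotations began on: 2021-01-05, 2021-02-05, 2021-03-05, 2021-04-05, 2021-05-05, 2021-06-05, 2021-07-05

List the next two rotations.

The day-of-month is always 5 (31, 28, 31, 30, 31, 30 days between events).
So this recurs on the 5th of each month.
August 2021: 2021-08-05.
Next: September 2021 → 2021-09-05.

2021-08-05, 2021-09-05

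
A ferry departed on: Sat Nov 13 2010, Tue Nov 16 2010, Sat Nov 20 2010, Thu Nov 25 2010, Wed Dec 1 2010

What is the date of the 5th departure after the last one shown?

Sat Jan 15 2011

Intervals are 3, 4, 5, 6 days — an arithmetic progression with common difference 1.
Next gap: 7 days. Wed Dec 1 2010 + 7 days = Wed Dec 8 2010.
Next gap: 8 days. Wed Dec 8 2010 + 8 days = Thu Dec 16 2010.
Next gap: 9 days. Thu Dec 16 2010 + 9 days = Sat Dec 25 2010.
Next gap: 10 days. Sat Dec 25 2010 + 10 days = Tue Jan 4 2011.
Next gap: 11 days. Tue Jan 4 2011 + 11 days = Sat Jan 15 2011.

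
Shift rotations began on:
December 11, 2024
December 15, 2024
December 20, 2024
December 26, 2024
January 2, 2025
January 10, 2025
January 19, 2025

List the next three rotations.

January 29, 2025; February 9, 2025; February 21, 2025

The spacing grows by 1 each time: 4, 5, 6, 7, 8, 9 days.
Next gap: 10 days. January 19, 2025 + 10 days = January 29, 2025.
Next gap: 11 days. January 29, 2025 + 11 days = February 9, 2025.
Next gap: 12 days. February 9, 2025 + 12 days = February 21, 2025.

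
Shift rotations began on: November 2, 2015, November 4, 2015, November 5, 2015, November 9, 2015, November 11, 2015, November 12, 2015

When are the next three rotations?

The gap pattern 2, 1, 4, 2, 1 repeats every 3 events.
These are the Mondays, Wednesdays and Thursdays of each week.
The following Monday is November 16, 2015.
The following Wednesday is November 18, 2015.
The following Thursday is November 19, 2015.

November 16, 2015; November 18, 2015; November 19, 2015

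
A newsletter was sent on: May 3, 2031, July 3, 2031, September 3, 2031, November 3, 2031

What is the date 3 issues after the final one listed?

May 3, 2032

Gaps: 61, 62, 61 days — not constant. Every event is on the 3rd of the month.
Pattern: the 3rd of every 2 months.
Next: January 2032 → January 3, 2032.
March 2032: March 3, 2032.
May 2032: May 3, 2032.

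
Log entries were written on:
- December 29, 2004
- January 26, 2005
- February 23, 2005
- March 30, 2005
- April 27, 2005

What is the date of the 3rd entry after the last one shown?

All Wednesdays; the gaps (28, 28, 35, 28) vary with month length.
This is the last Wednesday of each month.
Last Wednesday of May 2005: May 25, 2005.
Last Wednesday of June 2005: June 29, 2005.
July 2005 ends with Wednesday July 27, 2005.

July 27, 2005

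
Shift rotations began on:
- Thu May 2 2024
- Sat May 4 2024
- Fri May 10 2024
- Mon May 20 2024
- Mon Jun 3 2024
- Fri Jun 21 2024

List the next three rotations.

Sat Jul 13 2024, Thu Aug 8 2024, Sat Sep 7 2024

The spacing grows by 4 each time: 2, 6, 10, 14, 18 days.
Next gap: 22 days. Fri Jun 21 2024 + 22 days = Sat Jul 13 2024.
Next gap: 26 days. Sat Jul 13 2024 + 26 days = Thu Aug 8 2024.
Next gap: 30 days. Thu Aug 8 2024 + 30 days = Sat Sep 7 2024.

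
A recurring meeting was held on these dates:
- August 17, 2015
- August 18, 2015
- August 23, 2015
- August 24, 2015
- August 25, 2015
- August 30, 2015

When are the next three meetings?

Gaps: 1, 5, 1, 1, 5 days — not constant, but cyclic with period 3.
The events fall on every Monday, Tuesday and Sunday.
Next Monday: August 31, 2015.
The following Tuesday is September 1, 2015.
The following Sunday is September 6, 2015.

August 31, 2015; September 1, 2015; September 6, 2015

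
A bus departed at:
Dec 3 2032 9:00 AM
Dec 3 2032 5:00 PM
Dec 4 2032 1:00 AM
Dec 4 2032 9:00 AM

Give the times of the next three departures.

Spacing: 8, 8, 8 h — constant 8 h.
Dec 4 2032 9:00 AM + 8 h = Dec 4 2032 5:00 PM.
Dec 4 2032 5:00 PM + 8 h = Dec 5 2032 1:00 AM.
Dec 5 2032 1:00 AM + 8 h = Dec 5 2032 9:00 AM.

Dec 4 2032 5:00 PM, Dec 5 2032 1:00 AM, Dec 5 2032 9:00 AM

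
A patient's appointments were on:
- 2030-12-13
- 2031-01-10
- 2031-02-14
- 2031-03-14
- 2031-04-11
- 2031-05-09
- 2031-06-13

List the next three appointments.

2031-07-11, 2031-08-08, 2031-09-12

Gaps: 28, 35, 28, 28, 28, 35 days — a mix of 28 and 35. Every date is a Friday.
Each is the 2nd Friday of its month.
2nd Friday of July 2031: 2031-07-11.
August 2031 — 2nd Friday is 2031-08-08.
2nd Friday of September 2031: 2031-09-12.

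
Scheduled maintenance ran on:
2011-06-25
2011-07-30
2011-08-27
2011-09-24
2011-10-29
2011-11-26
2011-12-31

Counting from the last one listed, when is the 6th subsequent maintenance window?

2012-06-30

Every date is a Saturday; gaps 35, 28, 28, 35, 28, 35 days.
Each is the last Saturday of its month (at least one falls on the 29th or later, ruling out '4th Saturday').
Last Saturday of January 2012: 2012-01-28.
February 2012 ends with Saturday 2012-02-25.
Last Saturday of March 2012: 2012-03-31.
Last Saturday of April 2012: 2012-04-28.
Last Saturday of May 2012: 2012-05-26.
Last Saturday of June 2012: 2012-06-30.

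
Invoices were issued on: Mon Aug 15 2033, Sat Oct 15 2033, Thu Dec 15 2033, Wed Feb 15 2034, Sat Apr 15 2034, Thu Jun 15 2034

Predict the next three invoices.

Each date is the 15th; the gaps (61, 61, 62, 59, 61) track the month lengths.
The rule is the 15th of every 2 months.
Next: August 2034 → Tue Aug 15 2034.
October 2034: Sun Oct 15 2034.
Next: December 2034 → Fri Dec 15 2034.

Tue Aug 15 2034, Sun Oct 15 2034, Fri Dec 15 2034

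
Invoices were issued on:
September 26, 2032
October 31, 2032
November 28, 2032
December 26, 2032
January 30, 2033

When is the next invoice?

February 27, 2033

All Sundays; the gaps (35, 28, 28, 35) vary with month length.
This is the last Sunday of each month.
Last Sunday of February 2033: February 27, 2033.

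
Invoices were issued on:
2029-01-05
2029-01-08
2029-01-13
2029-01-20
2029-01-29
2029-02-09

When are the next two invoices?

Intervals are 3, 5, 7, 9, 11 days — an arithmetic progression with common difference 2.
Next gap: 13 days. 2029-02-09 + 13 days = 2029-02-22.
Next gap: 15 days. 2029-02-22 + 15 days = 2029-03-09.

2029-02-22, 2029-03-09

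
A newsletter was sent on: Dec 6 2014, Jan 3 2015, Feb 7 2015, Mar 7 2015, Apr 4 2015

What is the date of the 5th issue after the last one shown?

These are Saturdays at 28- or 35-day spacing (28, 35, 28, 28).
The pattern: 1st Saturday of the month.
May 2015 — 1st Saturday is May 2 2015.
1st Saturday of June 2015: Jun 6 2015.
1st Saturday of July 2015: Jul 4 2015.
1st Saturday of August 2015: Aug 1 2015.
September 2015 — 1st Saturday is Sep 5 2015.

Sep 5 2015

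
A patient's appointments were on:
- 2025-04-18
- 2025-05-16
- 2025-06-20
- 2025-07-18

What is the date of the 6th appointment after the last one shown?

These are Fridays at 28- or 35-day spacing (28, 35, 28).
The pattern: 3rd Friday of the month.
August 2025 — 3rd Friday is 2025-08-15.
September 2025 — 3rd Friday is 2025-09-19.
3rd Friday of October 2025: 2025-10-17.
3rd Friday of November 2025: 2025-11-21.
December 2025 — 3rd Friday is 2025-12-19.
3rd Friday of January 2026: 2026-01-16.

2026-01-16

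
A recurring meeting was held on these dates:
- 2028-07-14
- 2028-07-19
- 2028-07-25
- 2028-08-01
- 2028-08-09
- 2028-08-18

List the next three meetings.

The spacing grows by 1 each time: 5, 6, 7, 8, 9 days.
Next gap: 10 days. 2028-08-18 + 10 days = 2028-08-28.
Next gap: 11 days. 2028-08-28 + 11 days = 2028-09-08.
Next gap: 12 days. 2028-09-08 + 12 days = 2028-09-20.

2028-08-28, 2028-09-08, 2028-09-20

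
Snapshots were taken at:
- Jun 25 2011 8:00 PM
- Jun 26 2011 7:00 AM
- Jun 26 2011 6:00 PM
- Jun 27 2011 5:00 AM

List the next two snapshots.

Gaps: 11, 11, 11 hours — each event is 11 hours after the previous one.
Jun 27 2011 5:00 AM + 11 h = Jun 27 2011 4:00 PM.
Jun 27 2011 4:00 PM + 11 h = Jun 28 2011 3:00 AM.

Jun 27 2011 4:00 PM, Jun 28 2011 3:00 AM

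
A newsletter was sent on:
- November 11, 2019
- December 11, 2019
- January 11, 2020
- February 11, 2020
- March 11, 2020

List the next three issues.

April 11, 2020; May 11, 2020; June 11, 2020

The day-of-month is always 11 (30, 31, 31, 29 days between events).
So this recurs on the 11th of each month.
April 2020: April 11, 2020.
May 2020: May 11, 2020.
June 2020: June 11, 2020.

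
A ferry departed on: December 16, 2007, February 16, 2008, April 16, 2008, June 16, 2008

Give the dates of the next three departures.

August 16, 2008; October 16, 2008; December 16, 2008

Gaps: 62, 60, 61 days — not constant. Every event is on the 16th of the month.
Pattern: the 16th of every 2 months.
August 2008: August 16, 2008.
October 2008: October 16, 2008.
December 2008: December 16, 2008.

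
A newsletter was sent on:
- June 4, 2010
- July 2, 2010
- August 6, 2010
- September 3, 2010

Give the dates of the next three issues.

October 1, 2010; November 5, 2010; December 3, 2010

These are Fridays at 28- or 35-day spacing (28, 35, 28).
The pattern: 1st Friday of the month.
October 2010 — 1st Friday is October 1, 2010.
November 2010 — 1st Friday is November 5, 2010.
1st Friday of December 2010: December 3, 2010.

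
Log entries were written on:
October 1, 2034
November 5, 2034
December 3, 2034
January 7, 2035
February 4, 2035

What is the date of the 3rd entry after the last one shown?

May 6, 2035

All dates are Sundays, 35, 28, 35, 28 days apart.
Specifically, the 1st Sunday of each month.
March 2035 — 1st Sunday is March 4, 2035.
1st Sunday of April 2035: April 1, 2035.
1st Sunday of May 2035: May 6, 2035.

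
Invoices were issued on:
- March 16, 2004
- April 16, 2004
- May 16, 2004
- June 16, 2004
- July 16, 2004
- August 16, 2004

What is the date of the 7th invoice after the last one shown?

March 16, 2005

Gaps: 31, 30, 31, 30, 31 days — not constant. Every event is on the 16th of the month.
Pattern: the 16th of each month.
Next: September 2004 → September 16, 2004.
Next: October 2004 → October 16, 2004.
November 2004: November 16, 2004.
December 2004: December 16, 2004.
Next: January 2005 → January 16, 2005.
Next: February 2005 → February 16, 2005.
March 2005: March 16, 2005.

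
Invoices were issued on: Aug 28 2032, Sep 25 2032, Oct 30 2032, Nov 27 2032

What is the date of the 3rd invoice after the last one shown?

These are Saturdays with 28, 35, 28-day gaps.
Each is the final Saturday of its month — Oct 30 2032 is past the 28th, so '4th Saturday' doesn't fit.
December 2032 ends with Saturday Dec 25 2032.
Last Saturday of January 2033: Jan 29 2033.
Last Saturday of February 2033: Feb 26 2033.

Feb 26 2033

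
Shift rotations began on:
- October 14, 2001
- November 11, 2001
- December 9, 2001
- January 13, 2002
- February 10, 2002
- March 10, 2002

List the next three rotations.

April 14, 2002; May 12, 2002; June 9, 2002

All dates are Sundays, 28, 28, 35, 28, 28 days apart.
Specifically, the 2nd Sunday of each month.
2nd Sunday of April 2002: April 14, 2002.
2nd Sunday of May 2002: May 12, 2002.
June 2002 — 2nd Sunday is June 9, 2002.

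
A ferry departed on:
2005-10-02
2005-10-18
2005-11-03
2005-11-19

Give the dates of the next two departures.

2005-12-05, 2005-12-21

The spacing is 16, 16, 16 days — always 16 days.
2005-11-19 + 16 days = 2005-12-05.
2005-12-05 + 16 days = 2005-12-21.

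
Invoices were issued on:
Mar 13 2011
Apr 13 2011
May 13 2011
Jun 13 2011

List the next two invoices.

Jul 13 2011, Aug 13 2011

The day-of-month is always 13 (31, 30, 31 days between events).
So this recurs on the 13th of each month.
Next: July 2011 → Jul 13 2011.
August 2011: Aug 13 2011.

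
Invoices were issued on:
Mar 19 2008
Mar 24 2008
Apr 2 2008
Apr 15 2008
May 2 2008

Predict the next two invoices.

May 23 2008, Jun 17 2008

Gaps: 5, 9, 13, 17 days — each gap is 4 larger than the previous one.
Next gap: 21 days. May 2 2008 + 21 days = May 23 2008.
Next gap: 25 days. May 23 2008 + 25 days = Jun 17 2008.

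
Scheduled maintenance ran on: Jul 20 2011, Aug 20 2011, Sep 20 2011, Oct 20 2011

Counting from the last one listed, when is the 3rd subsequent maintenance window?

The day-of-month is always 20 (31, 31, 30 days between events).
So this recurs on the 20th of each month.
November 2011: Nov 20 2011.
Next: December 2011 → Dec 20 2011.
January 2012: Jan 20 2012.

Jan 20 2012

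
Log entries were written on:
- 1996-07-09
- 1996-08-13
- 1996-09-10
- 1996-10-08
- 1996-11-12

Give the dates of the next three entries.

1996-12-10, 1997-01-14, 1997-02-11

Gaps: 35, 28, 28, 35 days — a mix of 28 and 35. Every date is a Tuesday.
Each is the 2nd Tuesday of its month.
December 1996 — 2nd Tuesday is 1996-12-10.
January 1997 — 2nd Tuesday is 1997-01-14.
2nd Tuesday of February 1997: 1997-02-11.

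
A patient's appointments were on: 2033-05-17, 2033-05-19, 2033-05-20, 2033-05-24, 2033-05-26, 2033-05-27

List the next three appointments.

2033-05-31, 2033-06-02, 2033-06-03

Every event lands on a Tuesday or Thursday or Friday (gaps cycle 2, 1, 4, 2, 1).
So the schedule is: every Tuesday, Thursday and Friday.
Next Tuesday: 2033-05-31.
Next Thursday: 2033-06-02.
The following Friday is 2033-06-03.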